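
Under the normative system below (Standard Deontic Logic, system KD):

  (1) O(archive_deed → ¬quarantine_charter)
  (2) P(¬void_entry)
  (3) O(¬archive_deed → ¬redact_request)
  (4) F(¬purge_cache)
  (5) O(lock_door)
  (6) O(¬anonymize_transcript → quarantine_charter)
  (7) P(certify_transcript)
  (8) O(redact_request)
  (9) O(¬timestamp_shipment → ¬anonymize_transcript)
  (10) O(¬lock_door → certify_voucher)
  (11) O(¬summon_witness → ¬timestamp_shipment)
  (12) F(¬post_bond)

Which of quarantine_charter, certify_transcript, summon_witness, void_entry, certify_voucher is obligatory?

summon_witness

From premise 8 we have O(redact_request).
Premise 3, O(¬archive_deed → ¬redact_request), contraposes to O(redact_request → archive_deed); with O(redact_request) we get O(archive_deed).
With premise 1, O(archive_deed → ¬quarantine_charter), the K-axiom yields O(¬quarantine_charter).
Premise 6 is O(¬anonymize_transcript → quarantine_charter); contrapositively O(¬quarantine_charter → anonymize_transcript). Since O(¬quarantine_charter) holds, K gives O(anonymize_transcript).
Premise 9, O(¬timestamp_shipment → ¬anonymize_transcript), contraposes to O(anonymize_transcript → timestamp_shipment); with O(anonymize_transcript) we get O(timestamp_shipment).
Premise 11 is O(¬summon_witness → ¬timestamp_shipment); contrapositively O(timestamp_shipment → summon_witness). Since O(timestamp_shipment) holds, K gives O(summon_witness).
So O(summon_witness) holds — summon_witness is obligatory. None of the other listed options is made obligatory by any chain of premises.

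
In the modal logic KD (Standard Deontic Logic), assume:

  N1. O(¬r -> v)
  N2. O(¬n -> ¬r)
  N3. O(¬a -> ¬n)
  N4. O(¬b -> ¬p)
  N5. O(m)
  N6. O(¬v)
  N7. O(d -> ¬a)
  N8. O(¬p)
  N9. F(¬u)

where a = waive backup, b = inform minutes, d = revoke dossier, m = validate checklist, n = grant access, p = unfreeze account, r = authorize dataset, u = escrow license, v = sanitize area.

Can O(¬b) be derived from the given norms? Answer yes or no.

Premise 4 is O(¬b -> ¬p); even if O(¬p) held, inferring O(¬b) would be affirming the consequent — invalid.
No other premise forces O(¬b). An ideal world satisfying every premise can still have ¬b false, so O(¬b) is not derivable.

No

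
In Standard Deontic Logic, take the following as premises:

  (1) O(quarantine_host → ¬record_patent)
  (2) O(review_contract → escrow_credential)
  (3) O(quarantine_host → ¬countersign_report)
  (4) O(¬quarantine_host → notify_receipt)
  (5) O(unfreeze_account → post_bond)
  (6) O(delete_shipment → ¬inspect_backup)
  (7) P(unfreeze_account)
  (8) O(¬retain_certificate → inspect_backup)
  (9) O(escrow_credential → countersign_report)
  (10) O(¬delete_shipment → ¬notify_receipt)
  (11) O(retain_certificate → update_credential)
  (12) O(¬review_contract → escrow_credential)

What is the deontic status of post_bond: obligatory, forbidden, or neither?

Premise 5 is O(unfreeze_account → post_bond), but O(unfreeze_account) is not derivable from the premises (the permission P(unfreeze_account) asserts only ¬O(¬unfreeze_account), not O(unfreeze_account)), so it does not yield O(post_bond).
No premise or chain of K-axiom applications forces O(post_bond), and none forces O(¬post_bond). So post_bond is neither obligatory nor forbidden under these norms.

Neither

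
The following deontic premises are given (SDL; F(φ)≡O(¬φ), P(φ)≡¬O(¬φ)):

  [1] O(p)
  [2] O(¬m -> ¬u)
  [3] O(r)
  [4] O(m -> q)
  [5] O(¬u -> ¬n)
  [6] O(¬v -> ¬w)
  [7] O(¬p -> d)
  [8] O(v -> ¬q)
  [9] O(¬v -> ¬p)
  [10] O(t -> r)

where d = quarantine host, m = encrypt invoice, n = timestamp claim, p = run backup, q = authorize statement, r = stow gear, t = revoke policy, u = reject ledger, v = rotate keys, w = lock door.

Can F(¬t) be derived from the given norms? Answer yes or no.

Premise 10 is O(t -> r); even if O(r) held, inferring O(t) would be affirming the consequent — invalid.
No other premise forces O(t). An ideal world satisfying every premise can still have ¬t true, so F(¬t) is not derivable.

No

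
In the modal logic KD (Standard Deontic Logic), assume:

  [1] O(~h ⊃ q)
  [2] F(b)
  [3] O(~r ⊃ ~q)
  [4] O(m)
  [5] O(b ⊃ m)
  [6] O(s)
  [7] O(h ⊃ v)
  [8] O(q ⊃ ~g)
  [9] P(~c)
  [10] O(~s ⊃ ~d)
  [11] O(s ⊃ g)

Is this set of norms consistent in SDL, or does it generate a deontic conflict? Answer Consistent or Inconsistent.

Consistent

Premise 5 is O(b ⊃ m); even if O(m) held, inferring O(b) would be affirming the consequent — invalid.
So O(b) is not derivable, and the apparent clash with O(~b) does not arise.
A world satisfying every obligation exists (e.g. b=false, c=false, d=false, g=true, h=true, m=true, q=false, r=false, s=true, v=true); no atom is both obligatory and forbidden, so the set is consistent.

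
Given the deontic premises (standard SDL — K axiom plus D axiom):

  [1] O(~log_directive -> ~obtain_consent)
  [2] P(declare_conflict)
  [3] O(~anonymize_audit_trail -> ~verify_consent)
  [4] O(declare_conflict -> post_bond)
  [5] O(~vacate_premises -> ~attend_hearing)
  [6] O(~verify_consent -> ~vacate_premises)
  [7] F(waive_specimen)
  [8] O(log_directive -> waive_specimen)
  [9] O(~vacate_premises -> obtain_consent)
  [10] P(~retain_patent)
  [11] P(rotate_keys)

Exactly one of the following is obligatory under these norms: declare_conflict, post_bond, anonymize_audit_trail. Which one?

F(waive_specimen) at premise 7 means O(~waive_specimen).
Premise 8, O(log_directive -> waive_specimen), contraposes to O(~waive_specimen -> ~log_directive); with O(~waive_specimen) we get O(~log_directive).
With premise 1, O(~log_directive -> ~obtain_consent), the K-axiom yields O(~obtain_consent).
The contrapositive of premise 9 (O(~vacate_premises -> obtain_consent)) is O(~obtain_consent -> vacate_premises), and O(~obtain_consent) is already established, so O(vacate_premises).
Premise 6 is O(~verify_consent -> ~vacate_premises); contrapositively O(vacate_premises -> verify_consent). Since O(vacate_premises) holds, K gives O(verify_consent).
The contrapositive of premise 3 (O(~anonymize_audit_trail -> ~verify_consent)) is O(verify_consent -> anonymize_audit_trail), and O(verify_consent) is already established, so O(anonymize_audit_trail).
So O(anonymize_audit_trail) holds — anonymize_audit_trail is obligatory. None of the other listed options is made obligatory by any chain of premises.

anonymize_audit_trail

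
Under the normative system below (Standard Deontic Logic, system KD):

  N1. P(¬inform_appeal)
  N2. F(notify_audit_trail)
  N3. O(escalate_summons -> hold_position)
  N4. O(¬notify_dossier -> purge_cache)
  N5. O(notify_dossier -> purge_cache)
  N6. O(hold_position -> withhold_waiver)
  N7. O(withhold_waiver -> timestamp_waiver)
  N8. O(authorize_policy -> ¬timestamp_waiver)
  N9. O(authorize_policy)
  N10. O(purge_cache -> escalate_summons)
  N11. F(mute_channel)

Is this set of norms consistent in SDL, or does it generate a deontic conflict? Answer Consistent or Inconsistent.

Inconsistent

By case analysis on ¬notify_dossier: premise 4 gives O(¬notify_dossier -> purge_cache) and premise 5 gives O(notify_dossier -> purge_cache), so O(purge_cache) either way.
From O(purge_cache) and premise 10, O(purge_cache -> escalate_summons), we obtain O(escalate_summons).
Applying K to premise 3 (O(escalate_summons -> hold_position)) and O(escalate_summons) yields O(hold_position).
Premise 6 is O(hold_position -> withhold_waiver); since O(hold_position), deontic closure gives O(withhold_waiver).
With premise 7, O(withhold_waiver -> timestamp_waiver), the K-axiom yields O(timestamp_waiver).
The contrapositive of premise 8 (O(authorize_policy -> ¬timestamp_waiver)) is O(timestamp_waiver -> ¬authorize_policy), and O(timestamp_waiver) is already established, so O(¬authorize_policy).
However, premise 9 gives O(authorize_policy).
We now have both O(¬authorize_policy) and O(authorize_policy) — authorize_policy is simultaneously obligatory and forbidden, violating the D-axiom.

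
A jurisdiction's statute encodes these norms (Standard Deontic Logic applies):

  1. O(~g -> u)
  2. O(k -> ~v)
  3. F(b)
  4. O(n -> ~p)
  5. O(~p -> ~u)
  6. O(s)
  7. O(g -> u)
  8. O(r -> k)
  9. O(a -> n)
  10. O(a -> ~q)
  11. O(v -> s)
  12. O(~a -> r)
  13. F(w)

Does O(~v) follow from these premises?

By case analysis on g: premise 7 gives O(g -> u) and premise 1 gives O(~g -> u), so O(u) either way.
Premise 5 is O(~p -> ~u); contrapositively O(u -> p). Since O(u) holds, K gives O(p).
The contrapositive of premise 4 (O(n -> ~p)) is O(p -> ~n), and O(p) is already established, so O(~n).
Premise 9 is O(a -> n); contrapositively O(~n -> ~a). Since O(~n) holds, K gives O(~a).
With premise 12, O(~a -> r), the K-axiom yields O(r).
Premise 8 is O(r -> k); since O(r), deontic closure gives O(k).
With premise 2, O(k -> ~v), the K-axiom yields O(~v).
Premises 3, 6, 10, 11, 13 do not contribute to this derivation.
So O(~v) follows.

Yes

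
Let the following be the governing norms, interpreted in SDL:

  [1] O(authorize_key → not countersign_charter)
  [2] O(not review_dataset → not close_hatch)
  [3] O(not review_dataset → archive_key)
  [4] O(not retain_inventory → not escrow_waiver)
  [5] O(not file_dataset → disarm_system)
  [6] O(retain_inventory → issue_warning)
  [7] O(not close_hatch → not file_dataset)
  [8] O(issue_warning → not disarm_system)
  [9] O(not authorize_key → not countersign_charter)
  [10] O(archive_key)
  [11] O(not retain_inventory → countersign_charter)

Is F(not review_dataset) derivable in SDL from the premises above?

Premises 1 and 9 are O(authorize_key → not countersign_charter) and O(not authorize_key → not countersign_charter); every ideal world satisfies authorize_key or not authorize_key, so in either case not countersign_charter holds — hence O(not countersign_charter).
Premise 11, O(not retain_inventory → countersign_charter), contraposes to O(not countersign_charter → retain_inventory); with O(not countersign_charter) we get O(retain_inventory).
From O(retain_inventory) and premise 6, O(retain_inventory → issue_warning), we obtain O(issue_warning).
From O(issue_warning) and premise 8, O(issue_warning → not disarm_system), we obtain O(not disarm_system).
Premise 5 is O(not file_dataset → disarm_system); contrapositively O(not disarm_system → file_dataset). Since O(not disarm_system) holds, K gives O(file_dataset).
Premise 7, O(not close_hatch → not file_dataset), contraposes to O(file_dataset → close_hatch); with O(file_dataset) we get O(close_hatch).
The contrapositive of premise 2 (O(not review_dataset → not close_hatch)) is O(close_hatch → review_dataset), and O(close_hatch) is already established, so O(review_dataset).
Premises 3, 4, 10 do not contribute to this derivation.
So O(review_dataset) holds, i.e. F(not review_dataset). The claim follows.

Yes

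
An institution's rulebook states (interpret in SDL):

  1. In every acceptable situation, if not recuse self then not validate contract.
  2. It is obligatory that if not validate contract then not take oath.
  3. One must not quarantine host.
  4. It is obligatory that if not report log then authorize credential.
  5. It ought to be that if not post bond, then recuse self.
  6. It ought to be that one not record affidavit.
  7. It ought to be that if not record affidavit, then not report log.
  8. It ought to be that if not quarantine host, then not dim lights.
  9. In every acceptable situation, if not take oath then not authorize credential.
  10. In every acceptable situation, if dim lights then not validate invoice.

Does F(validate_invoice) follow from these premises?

No

Premise 10 is O(dim_lights → ¬validate_invoice), but O(dim_lights) is not derivable from the premises, so it does not yield O(¬validate_invoice).
No other premise forces O(¬validate_invoice). An ideal world satisfying every premise can still have validate_invoice true, so F(validate_invoice) is not derivable.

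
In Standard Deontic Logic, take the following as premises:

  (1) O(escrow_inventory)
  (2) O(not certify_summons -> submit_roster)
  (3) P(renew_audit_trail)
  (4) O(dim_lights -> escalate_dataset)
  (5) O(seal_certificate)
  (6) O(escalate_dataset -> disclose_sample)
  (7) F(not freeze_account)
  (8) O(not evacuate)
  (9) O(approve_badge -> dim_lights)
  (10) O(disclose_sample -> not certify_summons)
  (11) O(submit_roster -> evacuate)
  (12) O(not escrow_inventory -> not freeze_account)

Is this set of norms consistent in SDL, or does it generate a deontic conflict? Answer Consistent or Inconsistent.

Consistent

Premise 12 is O(not escrow_inventory -> not freeze_account), but O(not escrow_inventory) is not derivable from the premises, so it does not yield O(not freeze_account).
So O(not freeze_account) is not derivable, and the apparent clash with O(freeze_account) does not arise.
A world satisfying every obligation exists (e.g. approve_badge=false, certify_summons=true, dim_lights=false, disclose_sample=false, escalate_dataset=false, escrow_inventory=true, evacuate=false, freeze_account=true, renew_audit_trail=false, seal_certificate=true, submit_roster=false); no atom is both obligatory and forbidden, so the set is consistent.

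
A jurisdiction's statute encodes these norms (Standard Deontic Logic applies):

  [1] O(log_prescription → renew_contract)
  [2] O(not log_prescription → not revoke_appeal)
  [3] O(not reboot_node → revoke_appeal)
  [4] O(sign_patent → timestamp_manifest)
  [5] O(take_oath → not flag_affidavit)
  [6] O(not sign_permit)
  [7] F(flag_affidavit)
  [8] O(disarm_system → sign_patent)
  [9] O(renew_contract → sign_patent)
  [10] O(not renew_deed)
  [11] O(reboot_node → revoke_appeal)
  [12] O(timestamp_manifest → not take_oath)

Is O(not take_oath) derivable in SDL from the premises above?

Premises 3 and 11 are O(not reboot_node → revoke_appeal) and O(reboot_node → revoke_appeal); every ideal world satisfies not reboot_node or reboot_node, so in either case revoke_appeal holds — hence O(revoke_appeal).
Premise 2, O(not log_prescription → not revoke_appeal), contraposes to O(revoke_appeal → log_prescription); with O(revoke_appeal) we get O(log_prescription).
Premise 1 is O(log_prescription → renew_contract); since O(log_prescription), deontic closure gives O(renew_contract).
Premise 9 is O(renew_contract → sign_patent); since O(renew_contract), deontic closure gives O(sign_patent).
With premise 4, O(sign_patent → timestamp_manifest), the K-axiom yields O(timestamp_manifest).
From O(timestamp_manifest) and premise 12, O(timestamp_manifest → not take_oath), we obtain O(not take_oath).
Premises 5, 6, 7, 8, 10 do not contribute to this derivation.
So O(not take_oath) follows.

Yes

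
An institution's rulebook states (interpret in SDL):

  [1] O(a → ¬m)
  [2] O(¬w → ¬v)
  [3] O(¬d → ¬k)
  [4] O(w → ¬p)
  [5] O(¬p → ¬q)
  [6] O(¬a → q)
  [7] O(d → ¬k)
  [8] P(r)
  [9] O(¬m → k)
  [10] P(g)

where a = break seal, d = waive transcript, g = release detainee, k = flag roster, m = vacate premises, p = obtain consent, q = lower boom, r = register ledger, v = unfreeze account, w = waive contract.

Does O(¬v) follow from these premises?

Yes

By case analysis on d: premise 7 gives O(d → ¬k) and premise 3 gives O(¬d → ¬k), so O(¬k) either way.
Premise 9 is O(¬m → k); contrapositively O(¬k → m). Since O(¬k) holds, K gives O(m).
The contrapositive of premise 1 (O(a → ¬m)) is O(m → ¬a), and O(m) is already established, so O(¬a).
From O(¬a) and premise 6, O(¬a → q), we obtain O(q).
The contrapositive of premise 5 (O(¬p → ¬q)) is O(q → p), and O(q) is already established, so O(p).
Premise 4 is O(w → ¬p); contrapositively O(p → ¬w). Since O(p) holds, K gives O(¬w).
With premise 2, O(¬w → ¬v), the K-axiom yields O(¬v).
Premises 8, 10 do not contribute to this derivation.
So O(¬v) follows.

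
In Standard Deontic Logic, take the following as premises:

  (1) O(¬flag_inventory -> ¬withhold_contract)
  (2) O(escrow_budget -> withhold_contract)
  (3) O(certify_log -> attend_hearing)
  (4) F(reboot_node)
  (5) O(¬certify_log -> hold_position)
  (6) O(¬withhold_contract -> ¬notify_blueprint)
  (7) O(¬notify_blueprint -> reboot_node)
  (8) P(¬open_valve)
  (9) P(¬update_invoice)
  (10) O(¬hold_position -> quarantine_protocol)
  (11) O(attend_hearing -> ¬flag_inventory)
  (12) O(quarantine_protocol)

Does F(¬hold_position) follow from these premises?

Yes

F(reboot_node) at premise 4 means O(¬reboot_node).
Premise 7 is O(¬notify_blueprint -> reboot_node); contrapositively O(¬reboot_node -> notify_blueprint). Since O(¬reboot_node) holds, K gives O(notify_blueprint).
Premise 6, O(¬withhold_contract -> ¬notify_blueprint), contraposes to O(notify_blueprint -> withhold_contract); with O(notify_blueprint) we get O(withhold_contract).
The contrapositive of premise 1 (O(¬flag_inventory -> ¬withhold_contract)) is O(withhold_contract -> flag_inventory), and O(withhold_contract) is already established, so O(flag_inventory).
The contrapositive of premise 11 (O(attend_hearing -> ¬flag_inventory)) is O(flag_inventory -> ¬attend_hearing), and O(flag_inventory) is already established, so O(¬attend_hearing).
The contrapositive of premise 3 (O(certify_log -> attend_hearing)) is O(¬attend_hearing -> ¬certify_log), and O(¬attend_hearing) is already established, so O(¬certify_log).
Premise 5 is O(¬certify_log -> hold_position); since O(¬certify_log), deontic closure gives O(hold_position).
Premises 2, 8, 9, 10, 12 do not contribute to this derivation.
So O(hold_position) holds, i.e. F(¬hold_position). The claim follows.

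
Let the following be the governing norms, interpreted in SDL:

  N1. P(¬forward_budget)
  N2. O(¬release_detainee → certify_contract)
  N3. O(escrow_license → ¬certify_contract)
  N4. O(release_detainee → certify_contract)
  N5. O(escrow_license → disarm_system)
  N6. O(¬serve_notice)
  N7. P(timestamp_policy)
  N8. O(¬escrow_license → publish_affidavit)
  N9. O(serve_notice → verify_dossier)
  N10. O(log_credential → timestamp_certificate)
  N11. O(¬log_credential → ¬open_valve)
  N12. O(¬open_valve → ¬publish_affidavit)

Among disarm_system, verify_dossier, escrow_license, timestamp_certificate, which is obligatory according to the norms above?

timestamp_certificate

Premises 2 and 4 are O(¬release_detainee → certify_contract) and O(release_detainee → certify_contract); every ideal world satisfies ¬release_detainee or release_detainee, so in either case certify_contract holds — hence O(certify_contract).
The contrapositive of premise 3 (O(escrow_license → ¬certify_contract)) is O(certify_contract → ¬escrow_license), and O(certify_contract) is already established, so O(¬escrow_license).
From O(¬escrow_license) and premise 8, O(¬escrow_license → publish_affidavit), we obtain O(publish_affidavit).
The contrapositive of premise 12 (O(¬open_valve → ¬publish_affidavit)) is O(publish_affidavit → open_valve), and O(publish_affidavit) is already established, so O(open_valve).
The contrapositive of premise 11 (O(¬log_credential → ¬open_valve)) is O(open_valve → log_credential), and O(open_valve) is already established, so O(log_credential).
Premise 10 is O(log_credential → timestamp_certificate); since O(log_credential), deontic closure gives O(timestamp_certificate).
So O(timestamp_certificate) holds — timestamp_certificate is obligatory. None of the other listed options is made obligatory by any chain of premises.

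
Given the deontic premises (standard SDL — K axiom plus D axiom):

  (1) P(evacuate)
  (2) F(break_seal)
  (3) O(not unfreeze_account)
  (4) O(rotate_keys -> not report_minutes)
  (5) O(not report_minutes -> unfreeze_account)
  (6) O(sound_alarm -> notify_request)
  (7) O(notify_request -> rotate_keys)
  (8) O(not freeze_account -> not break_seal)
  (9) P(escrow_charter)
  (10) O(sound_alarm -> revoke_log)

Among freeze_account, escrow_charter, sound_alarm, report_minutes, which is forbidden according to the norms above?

sound_alarm

Premise 3 gives O(not unfreeze_account).
The contrapositive of premise 5 (O(not report_minutes -> unfreeze_account)) is O(not unfreeze_account -> report_minutes), and O(not unfreeze_account) is already established, so O(report_minutes).
Premise 4, O(rotate_keys -> not report_minutes), contraposes to O(report_minutes -> not rotate_keys); with O(report_minutes) we get O(not rotate_keys).
Premise 7 is O(notify_request -> rotate_keys); contrapositively O(not rotate_keys -> not notify_request). Since O(not rotate_keys) holds, K gives O(not notify_request).
The contrapositive of premise 6 (O(sound_alarm -> notify_request)) is O(not notify_request -> not sound_alarm), and O(not notify_request) is already established, so O(not sound_alarm).
So O(not sound_alarm) holds, i.e. sound_alarm is forbidden. None of the other listed options is forbidden under the premises.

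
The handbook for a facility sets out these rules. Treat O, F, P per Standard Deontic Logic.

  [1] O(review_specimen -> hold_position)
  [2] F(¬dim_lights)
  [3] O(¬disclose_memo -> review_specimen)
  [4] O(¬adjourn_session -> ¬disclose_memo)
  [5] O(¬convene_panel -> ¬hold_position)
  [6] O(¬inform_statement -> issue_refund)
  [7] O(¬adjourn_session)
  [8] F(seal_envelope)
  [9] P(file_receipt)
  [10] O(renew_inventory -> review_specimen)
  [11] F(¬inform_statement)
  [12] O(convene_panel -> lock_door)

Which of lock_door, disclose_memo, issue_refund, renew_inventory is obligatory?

lock_door

Premise 7 states O(¬adjourn_session) outright.
From O(¬adjourn_session) and premise 4, O(¬adjourn_session -> ¬disclose_memo), we obtain O(¬disclose_memo).
From O(¬disclose_memo) and premise 3, O(¬disclose_memo -> review_specimen), we obtain O(review_specimen).
Applying K to premise 1 (O(review_specimen -> hold_position)) and O(review_specimen) yields O(hold_position).
Premise 5, O(¬convene_panel -> ¬hold_position), contraposes to O(hold_position -> convene_panel); with O(hold_position) we get O(convene_panel).
From O(convene_panel) and premise 12, O(convene_panel -> lock_door), we obtain O(lock_door).
So O(lock_door) holds — lock_door is obligatory. None of the other listed options is made obligatory by any chain of premises.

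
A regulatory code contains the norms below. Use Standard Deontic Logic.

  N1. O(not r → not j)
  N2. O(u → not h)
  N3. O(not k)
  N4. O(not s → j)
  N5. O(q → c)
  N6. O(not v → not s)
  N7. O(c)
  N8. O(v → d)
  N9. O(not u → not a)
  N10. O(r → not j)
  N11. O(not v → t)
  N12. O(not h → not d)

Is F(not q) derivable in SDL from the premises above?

Premise 5 is O(q → c); even if O(c) held, inferring O(q) would be affirming the consequent — invalid.
No other premise forces O(q). An ideal world satisfying every premise can still have not q true, so F(not q) is not derivable.

No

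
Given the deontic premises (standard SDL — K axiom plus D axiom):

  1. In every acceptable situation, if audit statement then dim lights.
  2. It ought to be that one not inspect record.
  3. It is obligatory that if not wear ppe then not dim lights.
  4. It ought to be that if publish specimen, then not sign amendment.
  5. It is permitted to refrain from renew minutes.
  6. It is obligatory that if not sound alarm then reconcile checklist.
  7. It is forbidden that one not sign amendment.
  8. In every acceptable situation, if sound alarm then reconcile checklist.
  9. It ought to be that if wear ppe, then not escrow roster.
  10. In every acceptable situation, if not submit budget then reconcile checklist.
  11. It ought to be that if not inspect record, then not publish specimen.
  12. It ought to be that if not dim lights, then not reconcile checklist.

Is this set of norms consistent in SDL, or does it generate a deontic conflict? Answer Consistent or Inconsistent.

Consistent

Premise 4 is O(publish_specimen → ¬sign_amendment), but O(publish_specimen) is not derivable from the premises, so it does not yield O(¬sign_amendment).
So O(¬sign_amendment) is not derivable, and the apparent clash with O(sign_amendment) does not arise.
A world satisfying every obligation exists (e.g. audit_statement=false, dim_lights=true, escrow_roster=false, inspect_record=false, publish_specimen=false, reconcile_checklist=true, renew_minutes=false, sign_amendment=true, sound_alarm=false, submit_budget=false, wear_ppe=true); no atom is both obligatory and forbidden, so the set is consistent.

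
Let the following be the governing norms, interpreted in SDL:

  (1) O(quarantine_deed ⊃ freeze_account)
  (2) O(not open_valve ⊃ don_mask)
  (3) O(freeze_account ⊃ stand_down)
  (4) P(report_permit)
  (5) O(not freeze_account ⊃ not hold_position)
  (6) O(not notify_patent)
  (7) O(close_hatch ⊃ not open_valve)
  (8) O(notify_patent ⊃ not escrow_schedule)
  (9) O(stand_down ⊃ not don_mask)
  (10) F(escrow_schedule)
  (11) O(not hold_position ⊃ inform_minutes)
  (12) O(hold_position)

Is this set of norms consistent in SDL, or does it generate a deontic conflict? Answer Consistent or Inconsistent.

Consistent

Premise 8 is O(notify_patent ⊃ not escrow_schedule); even if O(not escrow_schedule) held, inferring O(notify_patent) would be affirming the consequent — invalid.
So O(notify_patent) is not derivable, and the apparent clash with O(not notify_patent) does not arise.
A world satisfying every obligation exists (e.g. close_hatch=false, don_mask=false, escrow_schedule=false, freeze_account=true, hold_position=true, inform_minutes=false, notify_patent=false, open_valve=true, quarantine_deed=false, report_permit=false, stand_down=true); no atom is both obligatory and forbidden, so the set is consistent.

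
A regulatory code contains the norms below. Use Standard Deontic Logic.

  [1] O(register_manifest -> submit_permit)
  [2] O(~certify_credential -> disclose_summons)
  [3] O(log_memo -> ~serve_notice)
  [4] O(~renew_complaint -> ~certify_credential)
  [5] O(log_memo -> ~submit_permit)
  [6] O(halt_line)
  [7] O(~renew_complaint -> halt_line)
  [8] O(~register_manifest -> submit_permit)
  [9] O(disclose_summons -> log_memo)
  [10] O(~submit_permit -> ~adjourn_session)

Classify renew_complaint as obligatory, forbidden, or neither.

By case analysis on ~register_manifest: premise 8 gives O(~register_manifest -> submit_permit) and premise 1 gives O(register_manifest -> submit_permit), so O(submit_permit) either way.
The contrapositive of premise 5 (O(log_memo -> ~submit_permit)) is O(submit_permit -> ~log_memo), and O(submit_permit) is already established, so O(~log_memo).
Premise 9, O(disclose_summons -> log_memo), contraposes to O(~log_memo -> ~disclose_summons); with O(~log_memo) we get O(~disclose_summons).
The contrapositive of premise 2 (O(~certify_credential -> disclose_summons)) is O(~disclose_summons -> certify_credential), and O(~disclose_summons) is already established, so O(certify_credential).
Premise 4 is O(~renew_complaint -> ~certify_credential); contrapositively O(certify_credential -> renew_complaint). Since O(certify_credential) holds, K gives O(renew_complaint).
Premises 3, 6, 7, 10 do not contribute to this derivation.
Hence renew_complaint is obligatory.

Obligatory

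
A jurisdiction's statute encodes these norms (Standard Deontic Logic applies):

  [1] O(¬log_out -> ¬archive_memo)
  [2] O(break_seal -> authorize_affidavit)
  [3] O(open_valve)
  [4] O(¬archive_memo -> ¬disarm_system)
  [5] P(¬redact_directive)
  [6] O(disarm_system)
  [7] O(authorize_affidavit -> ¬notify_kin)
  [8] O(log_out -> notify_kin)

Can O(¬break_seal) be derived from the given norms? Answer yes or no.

Premise 6 gives O(disarm_system).
The contrapositive of premise 4 (O(¬archive_memo -> ¬disarm_system)) is O(disarm_system -> archive_memo), and O(disarm_system) is already established, so O(archive_memo).
The contrapositive of premise 1 (O(¬log_out -> ¬archive_memo)) is O(archive_memo -> log_out), and O(archive_memo) is already established, so O(log_out).
With premise 8, O(log_out -> notify_kin), the K-axiom yields O(notify_kin).
Premise 7, O(authorize_affidavit -> ¬notify_kin), contraposes to O(notify_kin -> ¬authorize_affidavit); with O(notify_kin) we get O(¬authorize_affidavit).
Premise 2 is O(break_seal -> authorize_affidavit); contrapositively O(¬authorize_affidavit -> ¬break_seal). Since O(¬authorize_affidavit) holds, K gives O(¬break_seal).
Premises 3, 5 do not contribute to this derivation.
So O(¬break_seal) follows.

Yes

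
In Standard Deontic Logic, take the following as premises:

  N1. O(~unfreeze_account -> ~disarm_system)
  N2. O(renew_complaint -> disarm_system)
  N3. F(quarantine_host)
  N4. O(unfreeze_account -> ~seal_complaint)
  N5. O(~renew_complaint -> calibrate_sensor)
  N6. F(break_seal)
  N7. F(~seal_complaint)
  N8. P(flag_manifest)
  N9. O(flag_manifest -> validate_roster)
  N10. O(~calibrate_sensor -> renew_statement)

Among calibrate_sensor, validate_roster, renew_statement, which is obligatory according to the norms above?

F(~seal_complaint) at premise 7 means O(seal_complaint).
Premise 4 is O(unfreeze_account -> ~seal_complaint); contrapositively O(seal_complaint -> ~unfreeze_account). Since O(seal_complaint) holds, K gives O(~unfreeze_account).
Applying K to premise 1 (O(~unfreeze_account -> ~disarm_system)) and O(~unfreeze_account) yields O(~disarm_system).
Premise 2, O(renew_complaint -> disarm_system), contraposes to O(~disarm_system -> ~renew_complaint); with O(~disarm_system) we get O(~renew_complaint).
Applying K to premise 5 (O(~renew_complaint -> calibrate_sensor)) and O(~renew_complaint) yields O(calibrate_sensor).
So O(calibrate_sensor) holds — calibrate_sensor is obligatory. None of the other listed options is made obligatory by any chain of premises.

calibrate_sensor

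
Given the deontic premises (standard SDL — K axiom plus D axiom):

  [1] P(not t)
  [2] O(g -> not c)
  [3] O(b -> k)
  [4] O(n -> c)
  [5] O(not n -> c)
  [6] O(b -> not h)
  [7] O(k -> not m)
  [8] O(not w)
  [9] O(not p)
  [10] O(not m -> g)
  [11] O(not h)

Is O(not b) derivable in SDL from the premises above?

Premises 4 and 5 cover both cases: O(n -> c) and O(not n -> c). Since n ∨ not n is a tautology, O(c) follows.
Premise 2, O(g -> not c), contraposes to O(c -> not g); with O(c) we get O(not g).
Premise 10 is O(not m -> g); contrapositively O(not g -> m). Since O(not g) holds, K gives O(m).
Premise 7 is O(k -> not m); contrapositively O(m -> not k). Since O(m) holds, K gives O(not k).
The contrapositive of premise 3 (O(b -> k)) is O(not k -> not b), and O(not k) is already established, so O(not b).
Premises 1, 6, 8, 9, 11 do not contribute to this derivation.
So O(not b) follows.

Yes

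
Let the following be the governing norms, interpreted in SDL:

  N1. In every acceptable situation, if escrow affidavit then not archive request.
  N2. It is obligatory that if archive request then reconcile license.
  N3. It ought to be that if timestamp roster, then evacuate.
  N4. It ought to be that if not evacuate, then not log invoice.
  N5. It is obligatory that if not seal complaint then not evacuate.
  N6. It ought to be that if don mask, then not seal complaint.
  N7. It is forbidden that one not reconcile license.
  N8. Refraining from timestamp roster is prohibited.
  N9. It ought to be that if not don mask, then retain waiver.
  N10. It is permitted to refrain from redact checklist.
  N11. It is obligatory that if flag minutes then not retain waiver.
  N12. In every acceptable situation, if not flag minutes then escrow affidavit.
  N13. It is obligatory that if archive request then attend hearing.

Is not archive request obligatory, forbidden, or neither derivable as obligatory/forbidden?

Premise 8 is F(¬timestamp_roster), i.e. O(timestamp_roster).
With premise 3, O(timestamp_roster → evacuate), the K-axiom yields O(evacuate).
The contrapositive of premise 5 (O(¬seal_complaint → ¬evacuate)) is O(evacuate → seal_complaint), and O(evacuate) is already established, so O(seal_complaint).
The contrapositive of premise 6 (O(don_mask → ¬seal_complaint)) is O(seal_complaint → ¬don_mask), and O(seal_complaint) is already established, so O(¬don_mask).
From O(¬don_mask) and premise 9, O(¬don_mask → retain_waiver), we obtain O(retain_waiver).
The contrapositive of premise 11 (O(flag_minutes → ¬retain_waiver)) is O(retain_waiver → ¬flag_minutes), and O(retain_waiver) is already established, so O(¬flag_minutes).
With premise 12, O(¬flag_minutes → escrow_affidavit), the K-axiom yields O(escrow_affidavit).
With premise 1, O(escrow_affidavit → ¬archive_request), the K-axiom yields O(¬archive_request).
Premises 2, 4, 7, 10, 13 do not contribute to this derivation.
Hence ¬archive_request is obligatory.

Obligatory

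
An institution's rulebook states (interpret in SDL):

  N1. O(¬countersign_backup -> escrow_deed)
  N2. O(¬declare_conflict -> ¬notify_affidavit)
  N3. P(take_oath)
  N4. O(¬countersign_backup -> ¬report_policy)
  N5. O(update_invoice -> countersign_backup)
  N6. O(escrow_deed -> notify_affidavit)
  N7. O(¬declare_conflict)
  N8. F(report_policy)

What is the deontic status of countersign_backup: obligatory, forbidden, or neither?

Obligatory

Premise 7 states O(¬declare_conflict) outright.
Applying K to premise 2 (O(¬declare_conflict -> ¬notify_affidavit)) and O(¬declare_conflict) yields O(¬notify_affidavit).
The contrapositive of premise 6 (O(escrow_deed -> notify_affidavit)) is O(¬notify_affidavit -> ¬escrow_deed), and O(¬notify_affidavit) is already established, so O(¬escrow_deed).
Premise 1, O(¬countersign_backup -> escrow_deed), contraposes to O(¬escrow_deed -> countersign_backup); with O(¬escrow_deed) we get O(countersign_backup).
Premises 3, 4, 5, 8 do not contribute to this derivation.
Hence countersign_backup is obligatory.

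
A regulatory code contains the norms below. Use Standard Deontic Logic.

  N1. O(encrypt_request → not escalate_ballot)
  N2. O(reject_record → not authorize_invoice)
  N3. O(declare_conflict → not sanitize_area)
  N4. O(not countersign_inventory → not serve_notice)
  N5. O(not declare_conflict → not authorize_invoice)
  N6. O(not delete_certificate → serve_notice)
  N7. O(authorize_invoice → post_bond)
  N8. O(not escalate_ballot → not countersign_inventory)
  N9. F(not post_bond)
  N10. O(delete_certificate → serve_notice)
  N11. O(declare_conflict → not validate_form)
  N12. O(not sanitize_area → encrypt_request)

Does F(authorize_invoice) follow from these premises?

Yes

By case analysis on not delete_certificate: premise 6 gives O(not delete_certificate → serve_notice) and premise 10 gives O(delete_certificate → serve_notice), so O(serve_notice) either way.
Premise 4 is O(not countersign_inventory → not serve_notice); contrapositively O(serve_notice → countersign_inventory). Since O(serve_notice) holds, K gives O(countersign_inventory).
Premise 8 is O(not escalate_ballot → not countersign_inventory); contrapositively O(countersign_inventory → escalate_ballot). Since O(countersign_inventory) holds, K gives O(escalate_ballot).
Premise 1 is O(encrypt_request → not escalate_ballot); contrapositively O(escalate_ballot → not encrypt_request). Since O(escalate_ballot) holds, K gives O(not encrypt_request).
Premise 12 is O(not sanitize_area → encrypt_request); contrapositively O(not encrypt_request → sanitize_area). Since O(not encrypt_request) holds, K gives O(sanitize_area).
Premise 3 is O(declare_conflict → not sanitize_area); contrapositively O(sanitize_area → not declare_conflict). Since O(sanitize_area) holds, K gives O(not declare_conflict).
From O(not declare_conflict) and premise 5, O(not declare_conflict → not authorize_invoice), we obtain O(not authorize_invoice).
Premises 2, 7, 9, 11 do not contribute to this derivation.
So O(not authorize_invoice) holds, i.e. F(authorize_invoice). The claim follows.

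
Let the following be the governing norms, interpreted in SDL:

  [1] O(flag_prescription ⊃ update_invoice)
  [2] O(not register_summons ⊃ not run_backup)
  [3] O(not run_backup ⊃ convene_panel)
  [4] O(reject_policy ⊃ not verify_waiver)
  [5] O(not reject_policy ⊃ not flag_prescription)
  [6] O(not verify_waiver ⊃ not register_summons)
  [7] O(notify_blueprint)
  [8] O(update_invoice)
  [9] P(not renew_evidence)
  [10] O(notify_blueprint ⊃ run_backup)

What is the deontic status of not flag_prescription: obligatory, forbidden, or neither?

Premise 7 states O(notify_blueprint) outright.
With premise 10, O(notify_blueprint ⊃ run_backup), the K-axiom yields O(run_backup).
The contrapositive of premise 2 (O(not register_summons ⊃ not run_backup)) is O(run_backup ⊃ register_summons), and O(run_backup) is already established, so O(register_summons).
The contrapositive of premise 6 (O(not verify_waiver ⊃ not register_summons)) is O(register_summons ⊃ verify_waiver), and O(register_summons) is already established, so O(verify_waiver).
The contrapositive of premise 4 (O(reject_policy ⊃ not verify_waiver)) is O(verify_waiver ⊃ not reject_policy), and O(verify_waiver) is already established, so O(not reject_policy).
From O(not reject_policy) and premise 5, O(not reject_policy ⊃ not flag_prescription), we obtain O(not flag_prescription).
Premises 1, 3, 8, 9 do not contribute to this derivation.
Hence not flag_prescription is obligatory.

Obligatory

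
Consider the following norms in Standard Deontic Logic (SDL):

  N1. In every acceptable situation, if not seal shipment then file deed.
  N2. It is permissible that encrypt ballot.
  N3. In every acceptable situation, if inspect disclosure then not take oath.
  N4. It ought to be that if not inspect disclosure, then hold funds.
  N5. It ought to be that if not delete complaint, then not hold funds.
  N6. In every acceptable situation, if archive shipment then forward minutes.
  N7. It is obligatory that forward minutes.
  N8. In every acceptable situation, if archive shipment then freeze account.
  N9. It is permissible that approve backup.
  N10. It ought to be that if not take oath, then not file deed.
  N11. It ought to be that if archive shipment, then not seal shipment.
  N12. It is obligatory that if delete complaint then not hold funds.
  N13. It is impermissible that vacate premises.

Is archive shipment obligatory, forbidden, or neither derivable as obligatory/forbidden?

By case analysis on ¬delete_complaint: premise 5 gives O(¬delete_complaint → ¬hold_funds) and premise 12 gives O(delete_complaint → ¬hold_funds), so O(¬hold_funds) either way.
The contrapositive of premise 4 (O(¬inspect_disclosure → hold_funds)) is O(¬hold_funds → inspect_disclosure), and O(¬hold_funds) is already established, so O(inspect_disclosure).
Applying K to premise 3 (O(inspect_disclosure → ¬take_oath)) and O(inspect_disclosure) yields O(¬take_oath).
With premise 10, O(¬take_oath → ¬file_deed), the K-axiom yields O(¬file_deed).
Premise 1 is O(¬seal_shipment → file_deed); contrapositively O(¬file_deed → seal_shipment). Since O(¬file_deed) holds, K gives O(seal_shipment).
Premise 11, O(archive_shipment → ¬seal_shipment), contraposes to O(seal_shipment → ¬archive_shipment); with O(seal_shipment) we get O(¬archive_shipment).
Premises 2, 6, 7, 8, 9, 13 do not contribute to this derivation.
Thus O(¬archive_shipment), which is F(archive_shipment): archive_shipment is forbidden.

Forbidden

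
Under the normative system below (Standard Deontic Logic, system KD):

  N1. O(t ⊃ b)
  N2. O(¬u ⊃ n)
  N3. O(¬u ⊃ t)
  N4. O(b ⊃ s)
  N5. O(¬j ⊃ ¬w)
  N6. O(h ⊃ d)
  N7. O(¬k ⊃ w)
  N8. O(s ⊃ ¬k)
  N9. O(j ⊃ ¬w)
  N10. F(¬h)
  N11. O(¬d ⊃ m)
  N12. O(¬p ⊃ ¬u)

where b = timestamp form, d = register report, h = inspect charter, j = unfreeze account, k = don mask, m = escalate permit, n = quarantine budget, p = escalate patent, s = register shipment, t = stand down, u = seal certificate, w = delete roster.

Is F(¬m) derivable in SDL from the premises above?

No

Premise 11 is O(¬d ⊃ m), but O(¬d) is not derivable from the premises, so it does not yield O(m).
No other premise forces O(m). An ideal world satisfying every premise can still have ¬m true, so F(¬m) is not derivable.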